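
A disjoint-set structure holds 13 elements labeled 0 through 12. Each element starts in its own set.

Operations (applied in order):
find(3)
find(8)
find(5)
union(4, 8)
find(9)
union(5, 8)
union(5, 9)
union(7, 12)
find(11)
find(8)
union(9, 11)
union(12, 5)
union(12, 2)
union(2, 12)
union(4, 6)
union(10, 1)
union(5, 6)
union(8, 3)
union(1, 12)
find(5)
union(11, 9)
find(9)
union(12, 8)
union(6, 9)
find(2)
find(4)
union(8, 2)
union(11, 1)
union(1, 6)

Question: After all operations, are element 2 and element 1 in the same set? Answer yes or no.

Step 1: find(3) -> no change; set of 3 is {3}
Step 2: find(8) -> no change; set of 8 is {8}
Step 3: find(5) -> no change; set of 5 is {5}
Step 4: union(4, 8) -> merged; set of 4 now {4, 8}
Step 5: find(9) -> no change; set of 9 is {9}
Step 6: union(5, 8) -> merged; set of 5 now {4, 5, 8}
Step 7: union(5, 9) -> merged; set of 5 now {4, 5, 8, 9}
Step 8: union(7, 12) -> merged; set of 7 now {7, 12}
Step 9: find(11) -> no change; set of 11 is {11}
Step 10: find(8) -> no change; set of 8 is {4, 5, 8, 9}
Step 11: union(9, 11) -> merged; set of 9 now {4, 5, 8, 9, 11}
Step 12: union(12, 5) -> merged; set of 12 now {4, 5, 7, 8, 9, 11, 12}
Step 13: union(12, 2) -> merged; set of 12 now {2, 4, 5, 7, 8, 9, 11, 12}
Step 14: union(2, 12) -> already same set; set of 2 now {2, 4, 5, 7, 8, 9, 11, 12}
Step 15: union(4, 6) -> merged; set of 4 now {2, 4, 5, 6, 7, 8, 9, 11, 12}
Step 16: union(10, 1) -> merged; set of 10 now {1, 10}
Step 17: union(5, 6) -> already same set; set of 5 now {2, 4, 5, 6, 7, 8, 9, 11, 12}
Step 18: union(8, 3) -> merged; set of 8 now {2, 3, 4, 5, 6, 7, 8, 9, 11, 12}
Step 19: union(1, 12) -> merged; set of 1 now {1, 2, 3, 4, 5, 6, 7, 8, 9, 10, 11, 12}
Step 20: find(5) -> no change; set of 5 is {1, 2, 3, 4, 5, 6, 7, 8, 9, 10, 11, 12}
Step 21: union(11, 9) -> already same set; set of 11 now {1, 2, 3, 4, 5, 6, 7, 8, 9, 10, 11, 12}
Step 22: find(9) -> no change; set of 9 is {1, 2, 3, 4, 5, 6, 7, 8, 9, 10, 11, 12}
Step 23: union(12, 8) -> already same set; set of 12 now {1, 2, 3, 4, 5, 6, 7, 8, 9, 10, 11, 12}
Step 24: union(6, 9) -> already same set; set of 6 now {1, 2, 3, 4, 5, 6, 7, 8, 9, 10, 11, 12}
Step 25: find(2) -> no change; set of 2 is {1, 2, 3, 4, 5, 6, 7, 8, 9, 10, 11, 12}
Step 26: find(4) -> no change; set of 4 is {1, 2, 3, 4, 5, 6, 7, 8, 9, 10, 11, 12}
Step 27: union(8, 2) -> already same set; set of 8 now {1, 2, 3, 4, 5, 6, 7, 8, 9, 10, 11, 12}
Step 28: union(11, 1) -> already same set; set of 11 now {1, 2, 3, 4, 5, 6, 7, 8, 9, 10, 11, 12}
Step 29: union(1, 6) -> already same set; set of 1 now {1, 2, 3, 4, 5, 6, 7, 8, 9, 10, 11, 12}
Set of 2: {1, 2, 3, 4, 5, 6, 7, 8, 9, 10, 11, 12}; 1 is a member.

Answer: yes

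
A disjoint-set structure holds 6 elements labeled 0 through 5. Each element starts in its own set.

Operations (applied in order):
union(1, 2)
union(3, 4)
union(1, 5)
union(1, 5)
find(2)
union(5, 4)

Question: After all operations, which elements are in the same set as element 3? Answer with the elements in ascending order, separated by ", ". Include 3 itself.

Step 1: union(1, 2) -> merged; set of 1 now {1, 2}
Step 2: union(3, 4) -> merged; set of 3 now {3, 4}
Step 3: union(1, 5) -> merged; set of 1 now {1, 2, 5}
Step 4: union(1, 5) -> already same set; set of 1 now {1, 2, 5}
Step 5: find(2) -> no change; set of 2 is {1, 2, 5}
Step 6: union(5, 4) -> merged; set of 5 now {1, 2, 3, 4, 5}
Component of 3: {1, 2, 3, 4, 5}

Answer: 1, 2, 3, 4, 5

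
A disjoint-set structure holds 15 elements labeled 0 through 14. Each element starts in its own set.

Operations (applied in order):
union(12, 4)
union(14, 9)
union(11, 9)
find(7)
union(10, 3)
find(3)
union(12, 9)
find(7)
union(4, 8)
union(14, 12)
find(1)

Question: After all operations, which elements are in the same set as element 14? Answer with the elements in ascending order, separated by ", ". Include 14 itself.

Answer: 4, 8, 9, 11, 12, 14

Derivation:
Step 1: union(12, 4) -> merged; set of 12 now {4, 12}
Step 2: union(14, 9) -> merged; set of 14 now {9, 14}
Step 3: union(11, 9) -> merged; set of 11 now {9, 11, 14}
Step 4: find(7) -> no change; set of 7 is {7}
Step 5: union(10, 3) -> merged; set of 10 now {3, 10}
Step 6: find(3) -> no change; set of 3 is {3, 10}
Step 7: union(12, 9) -> merged; set of 12 now {4, 9, 11, 12, 14}
Step 8: find(7) -> no change; set of 7 is {7}
Step 9: union(4, 8) -> merged; set of 4 now {4, 8, 9, 11, 12, 14}
Step 10: union(14, 12) -> already same set; set of 14 now {4, 8, 9, 11, 12, 14}
Step 11: find(1) -> no change; set of 1 is {1}
Component of 14: {4, 8, 9, 11, 12, 14}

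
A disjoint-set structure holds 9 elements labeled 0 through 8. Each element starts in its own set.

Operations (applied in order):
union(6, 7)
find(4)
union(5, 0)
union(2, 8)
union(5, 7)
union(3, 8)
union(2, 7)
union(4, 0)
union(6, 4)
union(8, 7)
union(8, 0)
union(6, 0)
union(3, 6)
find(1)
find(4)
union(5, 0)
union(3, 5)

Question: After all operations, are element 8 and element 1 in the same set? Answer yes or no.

Answer: no

Derivation:
Step 1: union(6, 7) -> merged; set of 6 now {6, 7}
Step 2: find(4) -> no change; set of 4 is {4}
Step 3: union(5, 0) -> merged; set of 5 now {0, 5}
Step 4: union(2, 8) -> merged; set of 2 now {2, 8}
Step 5: union(5, 7) -> merged; set of 5 now {0, 5, 6, 7}
Step 6: union(3, 8) -> merged; set of 3 now {2, 3, 8}
Step 7: union(2, 7) -> merged; set of 2 now {0, 2, 3, 5, 6, 7, 8}
Step 8: union(4, 0) -> merged; set of 4 now {0, 2, 3, 4, 5, 6, 7, 8}
Step 9: union(6, 4) -> already same set; set of 6 now {0, 2, 3, 4, 5, 6, 7, 8}
Step 10: union(8, 7) -> already same set; set of 8 now {0, 2, 3, 4, 5, 6, 7, 8}
Step 11: union(8, 0) -> already same set; set of 8 now {0, 2, 3, 4, 5, 6, 7, 8}
Step 12: union(6, 0) -> already same set; set of 6 now {0, 2, 3, 4, 5, 6, 7, 8}
Step 13: union(3, 6) -> already same set; set of 3 now {0, 2, 3, 4, 5, 6, 7, 8}
Step 14: find(1) -> no change; set of 1 is {1}
Step 15: find(4) -> no change; set of 4 is {0, 2, 3, 4, 5, 6, 7, 8}
Step 16: union(5, 0) -> already same set; set of 5 now {0, 2, 3, 4, 5, 6, 7, 8}
Step 17: union(3, 5) -> already same set; set of 3 now {0, 2, 3, 4, 5, 6, 7, 8}
Set of 8: {0, 2, 3, 4, 5, 6, 7, 8}; 1 is not a member.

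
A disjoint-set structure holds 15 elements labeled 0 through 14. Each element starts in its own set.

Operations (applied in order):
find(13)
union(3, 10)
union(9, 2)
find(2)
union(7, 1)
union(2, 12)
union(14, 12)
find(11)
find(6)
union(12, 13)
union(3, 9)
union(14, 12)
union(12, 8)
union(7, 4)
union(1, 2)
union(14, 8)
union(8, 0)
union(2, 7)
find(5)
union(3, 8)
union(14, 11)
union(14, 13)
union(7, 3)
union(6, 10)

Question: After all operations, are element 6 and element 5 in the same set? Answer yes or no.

Answer: no

Derivation:
Step 1: find(13) -> no change; set of 13 is {13}
Step 2: union(3, 10) -> merged; set of 3 now {3, 10}
Step 3: union(9, 2) -> merged; set of 9 now {2, 9}
Step 4: find(2) -> no change; set of 2 is {2, 9}
Step 5: union(7, 1) -> merged; set of 7 now {1, 7}
Step 6: union(2, 12) -> merged; set of 2 now {2, 9, 12}
Step 7: union(14, 12) -> merged; set of 14 now {2, 9, 12, 14}
Step 8: find(11) -> no change; set of 11 is {11}
Step 9: find(6) -> no change; set of 6 is {6}
Step 10: union(12, 13) -> merged; set of 12 now {2, 9, 12, 13, 14}
Step 11: union(3, 9) -> merged; set of 3 now {2, 3, 9, 10, 12, 13, 14}
Step 12: union(14, 12) -> already same set; set of 14 now {2, 3, 9, 10, 12, 13, 14}
Step 13: union(12, 8) -> merged; set of 12 now {2, 3, 8, 9, 10, 12, 13, 14}
Step 14: union(7, 4) -> merged; set of 7 now {1, 4, 7}
Step 15: union(1, 2) -> merged; set of 1 now {1, 2, 3, 4, 7, 8, 9, 10, 12, 13, 14}
Step 16: union(14, 8) -> already same set; set of 14 now {1, 2, 3, 4, 7, 8, 9, 10, 12, 13, 14}
Step 17: union(8, 0) -> merged; set of 8 now {0, 1, 2, 3, 4, 7, 8, 9, 10, 12, 13, 14}
Step 18: union(2, 7) -> already same set; set of 2 now {0, 1, 2, 3, 4, 7, 8, 9, 10, 12, 13, 14}
Step 19: find(5) -> no change; set of 5 is {5}
Step 20: union(3, 8) -> already same set; set of 3 now {0, 1, 2, 3, 4, 7, 8, 9, 10, 12, 13, 14}
Step 21: union(14, 11) -> merged; set of 14 now {0, 1, 2, 3, 4, 7, 8, 9, 10, 11, 12, 13, 14}
Step 22: union(14, 13) -> already same set; set of 14 now {0, 1, 2, 3, 4, 7, 8, 9, 10, 11, 12, 13, 14}
Step 23: union(7, 3) -> already same set; set of 7 now {0, 1, 2, 3, 4, 7, 8, 9, 10, 11, 12, 13, 14}
Step 24: union(6, 10) -> merged; set of 6 now {0, 1, 2, 3, 4, 6, 7, 8, 9, 10, 11, 12, 13, 14}
Set of 6: {0, 1, 2, 3, 4, 6, 7, 8, 9, 10, 11, 12, 13, 14}; 5 is not a member.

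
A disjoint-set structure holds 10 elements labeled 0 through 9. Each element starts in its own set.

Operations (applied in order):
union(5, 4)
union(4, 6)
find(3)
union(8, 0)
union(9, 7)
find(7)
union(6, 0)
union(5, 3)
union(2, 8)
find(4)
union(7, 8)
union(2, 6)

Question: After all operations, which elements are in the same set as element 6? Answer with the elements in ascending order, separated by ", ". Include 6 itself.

Step 1: union(5, 4) -> merged; set of 5 now {4, 5}
Step 2: union(4, 6) -> merged; set of 4 now {4, 5, 6}
Step 3: find(3) -> no change; set of 3 is {3}
Step 4: union(8, 0) -> merged; set of 8 now {0, 8}
Step 5: union(9, 7) -> merged; set of 9 now {7, 9}
Step 6: find(7) -> no change; set of 7 is {7, 9}
Step 7: union(6, 0) -> merged; set of 6 now {0, 4, 5, 6, 8}
Step 8: union(5, 3) -> merged; set of 5 now {0, 3, 4, 5, 6, 8}
Step 9: union(2, 8) -> merged; set of 2 now {0, 2, 3, 4, 5, 6, 8}
Step 10: find(4) -> no change; set of 4 is {0, 2, 3, 4, 5, 6, 8}
Step 11: union(7, 8) -> merged; set of 7 now {0, 2, 3, 4, 5, 6, 7, 8, 9}
Step 12: union(2, 6) -> already same set; set of 2 now {0, 2, 3, 4, 5, 6, 7, 8, 9}
Component of 6: {0, 2, 3, 4, 5, 6, 7, 8, 9}

Answer: 0, 2, 3, 4, 5, 6, 7, 8, 9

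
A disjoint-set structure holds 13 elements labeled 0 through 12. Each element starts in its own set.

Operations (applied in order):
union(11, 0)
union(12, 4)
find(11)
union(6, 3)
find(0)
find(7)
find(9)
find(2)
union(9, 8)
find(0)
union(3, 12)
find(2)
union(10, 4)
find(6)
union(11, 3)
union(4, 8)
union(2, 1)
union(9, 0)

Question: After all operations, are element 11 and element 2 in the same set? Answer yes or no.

Step 1: union(11, 0) -> merged; set of 11 now {0, 11}
Step 2: union(12, 4) -> merged; set of 12 now {4, 12}
Step 3: find(11) -> no change; set of 11 is {0, 11}
Step 4: union(6, 3) -> merged; set of 6 now {3, 6}
Step 5: find(0) -> no change; set of 0 is {0, 11}
Step 6: find(7) -> no change; set of 7 is {7}
Step 7: find(9) -> no change; set of 9 is {9}
Step 8: find(2) -> no change; set of 2 is {2}
Step 9: union(9, 8) -> merged; set of 9 now {8, 9}
Step 10: find(0) -> no change; set of 0 is {0, 11}
Step 11: union(3, 12) -> merged; set of 3 now {3, 4, 6, 12}
Step 12: find(2) -> no change; set of 2 is {2}
Step 13: union(10, 4) -> merged; set of 10 now {3, 4, 6, 10, 12}
Step 14: find(6) -> no change; set of 6 is {3, 4, 6, 10, 12}
Step 15: union(11, 3) -> merged; set of 11 now {0, 3, 4, 6, 10, 11, 12}
Step 16: union(4, 8) -> merged; set of 4 now {0, 3, 4, 6, 8, 9, 10, 11, 12}
Step 17: union(2, 1) -> merged; set of 2 now {1, 2}
Step 18: union(9, 0) -> already same set; set of 9 now {0, 3, 4, 6, 8, 9, 10, 11, 12}
Set of 11: {0, 3, 4, 6, 8, 9, 10, 11, 12}; 2 is not a member.

Answer: no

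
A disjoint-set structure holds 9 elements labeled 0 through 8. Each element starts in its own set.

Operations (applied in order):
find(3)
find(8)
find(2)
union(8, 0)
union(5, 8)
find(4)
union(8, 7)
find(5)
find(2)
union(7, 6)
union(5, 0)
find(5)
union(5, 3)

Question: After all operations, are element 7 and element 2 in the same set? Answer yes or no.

Step 1: find(3) -> no change; set of 3 is {3}
Step 2: find(8) -> no change; set of 8 is {8}
Step 3: find(2) -> no change; set of 2 is {2}
Step 4: union(8, 0) -> merged; set of 8 now {0, 8}
Step 5: union(5, 8) -> merged; set of 5 now {0, 5, 8}
Step 6: find(4) -> no change; set of 4 is {4}
Step 7: union(8, 7) -> merged; set of 8 now {0, 5, 7, 8}
Step 8: find(5) -> no change; set of 5 is {0, 5, 7, 8}
Step 9: find(2) -> no change; set of 2 is {2}
Step 10: union(7, 6) -> merged; set of 7 now {0, 5, 6, 7, 8}
Step 11: union(5, 0) -> already same set; set of 5 now {0, 5, 6, 7, 8}
Step 12: find(5) -> no change; set of 5 is {0, 5, 6, 7, 8}
Step 13: union(5, 3) -> merged; set of 5 now {0, 3, 5, 6, 7, 8}
Set of 7: {0, 3, 5, 6, 7, 8}; 2 is not a member.

Answer: no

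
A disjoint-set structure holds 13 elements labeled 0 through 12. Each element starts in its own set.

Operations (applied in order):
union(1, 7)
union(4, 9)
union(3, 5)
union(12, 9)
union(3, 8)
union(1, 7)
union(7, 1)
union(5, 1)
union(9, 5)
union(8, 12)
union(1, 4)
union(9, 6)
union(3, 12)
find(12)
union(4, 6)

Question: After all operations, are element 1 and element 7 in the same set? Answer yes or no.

Step 1: union(1, 7) -> merged; set of 1 now {1, 7}
Step 2: union(4, 9) -> merged; set of 4 now {4, 9}
Step 3: union(3, 5) -> merged; set of 3 now {3, 5}
Step 4: union(12, 9) -> merged; set of 12 now {4, 9, 12}
Step 5: union(3, 8) -> merged; set of 3 now {3, 5, 8}
Step 6: union(1, 7) -> already same set; set of 1 now {1, 7}
Step 7: union(7, 1) -> already same set; set of 7 now {1, 7}
Step 8: union(5, 1) -> merged; set of 5 now {1, 3, 5, 7, 8}
Step 9: union(9, 5) -> merged; set of 9 now {1, 3, 4, 5, 7, 8, 9, 12}
Step 10: union(8, 12) -> already same set; set of 8 now {1, 3, 4, 5, 7, 8, 9, 12}
Step 11: union(1, 4) -> already same set; set of 1 now {1, 3, 4, 5, 7, 8, 9, 12}
Step 12: union(9, 6) -> merged; set of 9 now {1, 3, 4, 5, 6, 7, 8, 9, 12}
Step 13: union(3, 12) -> already same set; set of 3 now {1, 3, 4, 5, 6, 7, 8, 9, 12}
Step 14: find(12) -> no change; set of 12 is {1, 3, 4, 5, 6, 7, 8, 9, 12}
Step 15: union(4, 6) -> already same set; set of 4 now {1, 3, 4, 5, 6, 7, 8, 9, 12}
Set of 1: {1, 3, 4, 5, 6, 7, 8, 9, 12}; 7 is a member.

Answer: yes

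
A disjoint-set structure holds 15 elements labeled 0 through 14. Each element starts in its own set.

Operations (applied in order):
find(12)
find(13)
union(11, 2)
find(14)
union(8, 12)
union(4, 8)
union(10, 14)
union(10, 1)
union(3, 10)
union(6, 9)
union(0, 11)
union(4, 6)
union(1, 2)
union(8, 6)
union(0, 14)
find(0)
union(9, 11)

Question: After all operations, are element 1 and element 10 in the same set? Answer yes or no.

Answer: yes

Derivation:
Step 1: find(12) -> no change; set of 12 is {12}
Step 2: find(13) -> no change; set of 13 is {13}
Step 3: union(11, 2) -> merged; set of 11 now {2, 11}
Step 4: find(14) -> no change; set of 14 is {14}
Step 5: union(8, 12) -> merged; set of 8 now {8, 12}
Step 6: union(4, 8) -> merged; set of 4 now {4, 8, 12}
Step 7: union(10, 14) -> merged; set of 10 now {10, 14}
Step 8: union(10, 1) -> merged; set of 10 now {1, 10, 14}
Step 9: union(3, 10) -> merged; set of 3 now {1, 3, 10, 14}
Step 10: union(6, 9) -> merged; set of 6 now {6, 9}
Step 11: union(0, 11) -> merged; set of 0 now {0, 2, 11}
Step 12: union(4, 6) -> merged; set of 4 now {4, 6, 8, 9, 12}
Step 13: union(1, 2) -> merged; set of 1 now {0, 1, 2, 3, 10, 11, 14}
Step 14: union(8, 6) -> already same set; set of 8 now {4, 6, 8, 9, 12}
Step 15: union(0, 14) -> already same set; set of 0 now {0, 1, 2, 3, 10, 11, 14}
Step 16: find(0) -> no change; set of 0 is {0, 1, 2, 3, 10, 11, 14}
Step 17: union(9, 11) -> merged; set of 9 now {0, 1, 2, 3, 4, 6, 8, 9, 10, 11, 12, 14}
Set of 1: {0, 1, 2, 3, 4, 6, 8, 9, 10, 11, 12, 14}; 10 is a member.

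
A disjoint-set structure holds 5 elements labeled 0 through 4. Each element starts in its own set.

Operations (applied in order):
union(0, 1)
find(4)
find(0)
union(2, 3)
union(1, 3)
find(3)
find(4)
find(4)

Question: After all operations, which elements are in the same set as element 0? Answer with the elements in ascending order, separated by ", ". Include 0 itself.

Step 1: union(0, 1) -> merged; set of 0 now {0, 1}
Step 2: find(4) -> no change; set of 4 is {4}
Step 3: find(0) -> no change; set of 0 is {0, 1}
Step 4: union(2, 3) -> merged; set of 2 now {2, 3}
Step 5: union(1, 3) -> merged; set of 1 now {0, 1, 2, 3}
Step 6: find(3) -> no change; set of 3 is {0, 1, 2, 3}
Step 7: find(4) -> no change; set of 4 is {4}
Step 8: find(4) -> no change; set of 4 is {4}
Component of 0: {0, 1, 2, 3}

Answer: 0, 1, 2, 3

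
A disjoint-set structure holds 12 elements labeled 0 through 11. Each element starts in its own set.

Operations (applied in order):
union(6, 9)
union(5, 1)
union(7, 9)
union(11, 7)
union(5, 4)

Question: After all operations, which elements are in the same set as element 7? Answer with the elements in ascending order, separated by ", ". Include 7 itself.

Answer: 6, 7, 9, 11

Derivation:
Step 1: union(6, 9) -> merged; set of 6 now {6, 9}
Step 2: union(5, 1) -> merged; set of 5 now {1, 5}
Step 3: union(7, 9) -> merged; set of 7 now {6, 7, 9}
Step 4: union(11, 7) -> merged; set of 11 now {6, 7, 9, 11}
Step 5: union(5, 4) -> merged; set of 5 now {1, 4, 5}
Component of 7: {6, 7, 9, 11}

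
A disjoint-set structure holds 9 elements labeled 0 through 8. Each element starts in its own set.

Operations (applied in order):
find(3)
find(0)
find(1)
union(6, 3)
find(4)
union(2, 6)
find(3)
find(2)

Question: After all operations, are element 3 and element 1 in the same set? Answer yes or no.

Step 1: find(3) -> no change; set of 3 is {3}
Step 2: find(0) -> no change; set of 0 is {0}
Step 3: find(1) -> no change; set of 1 is {1}
Step 4: union(6, 3) -> merged; set of 6 now {3, 6}
Step 5: find(4) -> no change; set of 4 is {4}
Step 6: union(2, 6) -> merged; set of 2 now {2, 3, 6}
Step 7: find(3) -> no change; set of 3 is {2, 3, 6}
Step 8: find(2) -> no change; set of 2 is {2, 3, 6}
Set of 3: {2, 3, 6}; 1 is not a member.

Answer: no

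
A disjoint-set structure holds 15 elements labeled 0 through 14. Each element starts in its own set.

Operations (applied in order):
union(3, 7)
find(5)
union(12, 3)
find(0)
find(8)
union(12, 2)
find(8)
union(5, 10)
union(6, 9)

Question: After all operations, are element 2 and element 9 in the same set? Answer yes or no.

Step 1: union(3, 7) -> merged; set of 3 now {3, 7}
Step 2: find(5) -> no change; set of 5 is {5}
Step 3: union(12, 3) -> merged; set of 12 now {3, 7, 12}
Step 4: find(0) -> no change; set of 0 is {0}
Step 5: find(8) -> no change; set of 8 is {8}
Step 6: union(12, 2) -> merged; set of 12 now {2, 3, 7, 12}
Step 7: find(8) -> no change; set of 8 is {8}
Step 8: union(5, 10) -> merged; set of 5 now {5, 10}
Step 9: union(6, 9) -> merged; set of 6 now {6, 9}
Set of 2: {2, 3, 7, 12}; 9 is not a member.

Answer: no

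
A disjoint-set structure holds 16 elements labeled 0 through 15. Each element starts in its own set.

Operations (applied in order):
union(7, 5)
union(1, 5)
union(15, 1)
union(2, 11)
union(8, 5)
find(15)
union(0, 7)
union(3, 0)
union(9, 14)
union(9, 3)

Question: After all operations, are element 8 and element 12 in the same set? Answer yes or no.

Answer: no

Derivation:
Step 1: union(7, 5) -> merged; set of 7 now {5, 7}
Step 2: union(1, 5) -> merged; set of 1 now {1, 5, 7}
Step 3: union(15, 1) -> merged; set of 15 now {1, 5, 7, 15}
Step 4: union(2, 11) -> merged; set of 2 now {2, 11}
Step 5: union(8, 5) -> merged; set of 8 now {1, 5, 7, 8, 15}
Step 6: find(15) -> no change; set of 15 is {1, 5, 7, 8, 15}
Step 7: union(0, 7) -> merged; set of 0 now {0, 1, 5, 7, 8, 15}
Step 8: union(3, 0) -> merged; set of 3 now {0, 1, 3, 5, 7, 8, 15}
Step 9: union(9, 14) -> merged; set of 9 now {9, 14}
Step 10: union(9, 3) -> merged; set of 9 now {0, 1, 3, 5, 7, 8, 9, 14, 15}
Set of 8: {0, 1, 3, 5, 7, 8, 9, 14, 15}; 12 is not a member.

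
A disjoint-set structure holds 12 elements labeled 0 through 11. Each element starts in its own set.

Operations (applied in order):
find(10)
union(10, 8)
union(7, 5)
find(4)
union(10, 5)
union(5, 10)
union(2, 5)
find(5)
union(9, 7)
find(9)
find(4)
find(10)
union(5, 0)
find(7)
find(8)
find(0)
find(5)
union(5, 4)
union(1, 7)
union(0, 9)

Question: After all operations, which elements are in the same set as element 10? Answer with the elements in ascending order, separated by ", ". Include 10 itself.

Step 1: find(10) -> no change; set of 10 is {10}
Step 2: union(10, 8) -> merged; set of 10 now {8, 10}
Step 3: union(7, 5) -> merged; set of 7 now {5, 7}
Step 4: find(4) -> no change; set of 4 is {4}
Step 5: union(10, 5) -> merged; set of 10 now {5, 7, 8, 10}
Step 6: union(5, 10) -> already same set; set of 5 now {5, 7, 8, 10}
Step 7: union(2, 5) -> merged; set of 2 now {2, 5, 7, 8, 10}
Step 8: find(5) -> no change; set of 5 is {2, 5, 7, 8, 10}
Step 9: union(9, 7) -> merged; set of 9 now {2, 5, 7, 8, 9, 10}
Step 10: find(9) -> no change; set of 9 is {2, 5, 7, 8, 9, 10}
Step 11: find(4) -> no change; set of 4 is {4}
Step 12: find(10) -> no change; set of 10 is {2, 5, 7, 8, 9, 10}
Step 13: union(5, 0) -> merged; set of 5 now {0, 2, 5, 7, 8, 9, 10}
Step 14: find(7) -> no change; set of 7 is {0, 2, 5, 7, 8, 9, 10}
Step 15: find(8) -> no change; set of 8 is {0, 2, 5, 7, 8, 9, 10}
Step 16: find(0) -> no change; set of 0 is {0, 2, 5, 7, 8, 9, 10}
Step 17: find(5) -> no change; set of 5 is {0, 2, 5, 7, 8, 9, 10}
Step 18: union(5, 4) -> merged; set of 5 now {0, 2, 4, 5, 7, 8, 9, 10}
Step 19: union(1, 7) -> merged; set of 1 now {0, 1, 2, 4, 5, 7, 8, 9, 10}
Step 20: union(0, 9) -> already same set; set of 0 now {0, 1, 2, 4, 5, 7, 8, 9, 10}
Component of 10: {0, 1, 2, 4, 5, 7, 8, 9, 10}

Answer: 0, 1, 2, 4, 5, 7, 8, 9, 10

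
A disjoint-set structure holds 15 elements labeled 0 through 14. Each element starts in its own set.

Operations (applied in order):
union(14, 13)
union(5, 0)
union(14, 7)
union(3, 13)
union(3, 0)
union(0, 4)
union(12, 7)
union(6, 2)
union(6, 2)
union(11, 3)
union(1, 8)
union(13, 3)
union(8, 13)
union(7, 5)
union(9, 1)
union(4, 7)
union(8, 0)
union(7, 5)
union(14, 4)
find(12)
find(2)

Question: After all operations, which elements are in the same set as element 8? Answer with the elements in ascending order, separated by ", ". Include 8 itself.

Answer: 0, 1, 3, 4, 5, 7, 8, 9, 11, 12, 13, 14

Derivation:
Step 1: union(14, 13) -> merged; set of 14 now {13, 14}
Step 2: union(5, 0) -> merged; set of 5 now {0, 5}
Step 3: union(14, 7) -> merged; set of 14 now {7, 13, 14}
Step 4: union(3, 13) -> merged; set of 3 now {3, 7, 13, 14}
Step 5: union(3, 0) -> merged; set of 3 now {0, 3, 5, 7, 13, 14}
Step 6: union(0, 4) -> merged; set of 0 now {0, 3, 4, 5, 7, 13, 14}
Step 7: union(12, 7) -> merged; set of 12 now {0, 3, 4, 5, 7, 12, 13, 14}
Step 8: union(6, 2) -> merged; set of 6 now {2, 6}
Step 9: union(6, 2) -> already same set; set of 6 now {2, 6}
Step 10: union(11, 3) -> merged; set of 11 now {0, 3, 4, 5, 7, 11, 12, 13, 14}
Step 11: union(1, 8) -> merged; set of 1 now {1, 8}
Step 12: union(13, 3) -> already same set; set of 13 now {0, 3, 4, 5, 7, 11, 12, 13, 14}
Step 13: union(8, 13) -> merged; set of 8 now {0, 1, 3, 4, 5, 7, 8, 11, 12, 13, 14}
Step 14: union(7, 5) -> already same set; set of 7 now {0, 1, 3, 4, 5, 7, 8, 11, 12, 13, 14}
Step 15: union(9, 1) -> merged; set of 9 now {0, 1, 3, 4, 5, 7, 8, 9, 11, 12, 13, 14}
Step 16: union(4, 7) -> already same set; set of 4 now {0, 1, 3, 4, 5, 7, 8, 9, 11, 12, 13, 14}
Step 17: union(8, 0) -> already same set; set of 8 now {0, 1, 3, 4, 5, 7, 8, 9, 11, 12, 13, 14}
Step 18: union(7, 5) -> already same set; set of 7 now {0, 1, 3, 4, 5, 7, 8, 9, 11, 12, 13, 14}
Step 19: union(14, 4) -> already same set; set of 14 now {0, 1, 3, 4, 5, 7, 8, 9, 11, 12, 13, 14}
Step 20: find(12) -> no change; set of 12 is {0, 1, 3, 4, 5, 7, 8, 9, 11, 12, 13, 14}
Step 21: find(2) -> no change; set of 2 is {2, 6}
Component of 8: {0, 1, 3, 4, 5, 7, 8, 9, 11, 12, 13, 14}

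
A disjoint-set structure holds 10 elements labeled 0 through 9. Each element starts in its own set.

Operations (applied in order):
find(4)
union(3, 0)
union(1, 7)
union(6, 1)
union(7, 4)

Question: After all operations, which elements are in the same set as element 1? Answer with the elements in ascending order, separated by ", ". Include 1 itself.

Step 1: find(4) -> no change; set of 4 is {4}
Step 2: union(3, 0) -> merged; set of 3 now {0, 3}
Step 3: union(1, 7) -> merged; set of 1 now {1, 7}
Step 4: union(6, 1) -> merged; set of 6 now {1, 6, 7}
Step 5: union(7, 4) -> merged; set of 7 now {1, 4, 6, 7}
Component of 1: {1, 4, 6, 7}

Answer: 1, 4, 6, 7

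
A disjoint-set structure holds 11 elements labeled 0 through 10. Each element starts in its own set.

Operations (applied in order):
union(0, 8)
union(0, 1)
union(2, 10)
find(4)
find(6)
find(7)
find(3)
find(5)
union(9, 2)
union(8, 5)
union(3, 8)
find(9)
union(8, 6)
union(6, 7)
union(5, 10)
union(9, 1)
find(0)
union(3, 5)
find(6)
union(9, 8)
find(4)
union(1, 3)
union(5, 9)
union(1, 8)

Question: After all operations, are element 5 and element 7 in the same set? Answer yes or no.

Step 1: union(0, 8) -> merged; set of 0 now {0, 8}
Step 2: union(0, 1) -> merged; set of 0 now {0, 1, 8}
Step 3: union(2, 10) -> merged; set of 2 now {2, 10}
Step 4: find(4) -> no change; set of 4 is {4}
Step 5: find(6) -> no change; set of 6 is {6}
Step 6: find(7) -> no change; set of 7 is {7}
Step 7: find(3) -> no change; set of 3 is {3}
Step 8: find(5) -> no change; set of 5 is {5}
Step 9: union(9, 2) -> merged; set of 9 now {2, 9, 10}
Step 10: union(8, 5) -> merged; set of 8 now {0, 1, 5, 8}
Step 11: union(3, 8) -> merged; set of 3 now {0, 1, 3, 5, 8}
Step 12: find(9) -> no change; set of 9 is {2, 9, 10}
Step 13: union(8, 6) -> merged; set of 8 now {0, 1, 3, 5, 6, 8}
Step 14: union(6, 7) -> merged; set of 6 now {0, 1, 3, 5, 6, 7, 8}
Step 15: union(5, 10) -> merged; set of 5 now {0, 1, 2, 3, 5, 6, 7, 8, 9, 10}
Step 16: union(9, 1) -> already same set; set of 9 now {0, 1, 2, 3, 5, 6, 7, 8, 9, 10}
Step 17: find(0) -> no change; set of 0 is {0, 1, 2, 3, 5, 6, 7, 8, 9, 10}
Step 18: union(3, 5) -> already same set; set of 3 now {0, 1, 2, 3, 5, 6, 7, 8, 9, 10}
Step 19: find(6) -> no change; set of 6 is {0, 1, 2, 3, 5, 6, 7, 8, 9, 10}
Step 20: union(9, 8) -> already same set; set of 9 now {0, 1, 2, 3, 5, 6, 7, 8, 9, 10}
Step 21: find(4) -> no change; set of 4 is {4}
Step 22: union(1, 3) -> already same set; set of 1 now {0, 1, 2, 3, 5, 6, 7, 8, 9, 10}
Step 23: union(5, 9) -> already same set; set of 5 now {0, 1, 2, 3, 5, 6, 7, 8, 9, 10}
Step 24: union(1, 8) -> already same set; set of 1 now {0, 1, 2, 3, 5, 6, 7, 8, 9, 10}
Set of 5: {0, 1, 2, 3, 5, 6, 7, 8, 9, 10}; 7 is a member.

Answer: yes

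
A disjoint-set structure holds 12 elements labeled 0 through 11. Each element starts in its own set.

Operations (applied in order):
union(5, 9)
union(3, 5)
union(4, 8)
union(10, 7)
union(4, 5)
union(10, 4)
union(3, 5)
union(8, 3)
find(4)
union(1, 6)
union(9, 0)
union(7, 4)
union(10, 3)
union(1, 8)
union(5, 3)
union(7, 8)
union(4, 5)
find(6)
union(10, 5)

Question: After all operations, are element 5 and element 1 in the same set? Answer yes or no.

Step 1: union(5, 9) -> merged; set of 5 now {5, 9}
Step 2: union(3, 5) -> merged; set of 3 now {3, 5, 9}
Step 3: union(4, 8) -> merged; set of 4 now {4, 8}
Step 4: union(10, 7) -> merged; set of 10 now {7, 10}
Step 5: union(4, 5) -> merged; set of 4 now {3, 4, 5, 8, 9}
Step 6: union(10, 4) -> merged; set of 10 now {3, 4, 5, 7, 8, 9, 10}
Step 7: union(3, 5) -> already same set; set of 3 now {3, 4, 5, 7, 8, 9, 10}
Step 8: union(8, 3) -> already same set; set of 8 now {3, 4, 5, 7, 8, 9, 10}
Step 9: find(4) -> no change; set of 4 is {3, 4, 5, 7, 8, 9, 10}
Step 10: union(1, 6) -> merged; set of 1 now {1, 6}
Step 11: union(9, 0) -> merged; set of 9 now {0, 3, 4, 5, 7, 8, 9, 10}
Step 12: union(7, 4) -> already same set; set of 7 now {0, 3, 4, 5, 7, 8, 9, 10}
Step 13: union(10, 3) -> already same set; set of 10 now {0, 3, 4, 5, 7, 8, 9, 10}
Step 14: union(1, 8) -> merged; set of 1 now {0, 1, 3, 4, 5, 6, 7, 8, 9, 10}
Step 15: union(5, 3) -> already same set; set of 5 now {0, 1, 3, 4, 5, 6, 7, 8, 9, 10}
Step 16: union(7, 8) -> already same set; set of 7 now {0, 1, 3, 4, 5, 6, 7, 8, 9, 10}
Step 17: union(4, 5) -> already same set; set of 4 now {0, 1, 3, 4, 5, 6, 7, 8, 9, 10}
Step 18: find(6) -> no change; set of 6 is {0, 1, 3, 4, 5, 6, 7, 8, 9, 10}
Step 19: union(10, 5) -> already same set; set of 10 now {0, 1, 3, 4, 5, 6, 7, 8, 9, 10}
Set of 5: {0, 1, 3, 4, 5, 6, 7, 8, 9, 10}; 1 is a member.

Answer: yes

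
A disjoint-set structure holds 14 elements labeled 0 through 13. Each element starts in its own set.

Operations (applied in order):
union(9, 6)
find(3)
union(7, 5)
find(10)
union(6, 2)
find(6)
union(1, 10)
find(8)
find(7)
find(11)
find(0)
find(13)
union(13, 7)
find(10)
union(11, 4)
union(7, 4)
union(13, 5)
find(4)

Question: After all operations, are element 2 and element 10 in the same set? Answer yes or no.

Step 1: union(9, 6) -> merged; set of 9 now {6, 9}
Step 2: find(3) -> no change; set of 3 is {3}
Step 3: union(7, 5) -> merged; set of 7 now {5, 7}
Step 4: find(10) -> no change; set of 10 is {10}
Step 5: union(6, 2) -> merged; set of 6 now {2, 6, 9}
Step 6: find(6) -> no change; set of 6 is {2, 6, 9}
Step 7: union(1, 10) -> merged; set of 1 now {1, 10}
Step 8: find(8) -> no change; set of 8 is {8}
Step 9: find(7) -> no change; set of 7 is {5, 7}
Step 10: find(11) -> no change; set of 11 is {11}
Step 11: find(0) -> no change; set of 0 is {0}
Step 12: find(13) -> no change; set of 13 is {13}
Step 13: union(13, 7) -> merged; set of 13 now {5, 7, 13}
Step 14: find(10) -> no change; set of 10 is {1, 10}
Step 15: union(11, 4) -> merged; set of 11 now {4, 11}
Step 16: union(7, 4) -> merged; set of 7 now {4, 5, 7, 11, 13}
Step 17: union(13, 5) -> already same set; set of 13 now {4, 5, 7, 11, 13}
Step 18: find(4) -> no change; set of 4 is {4, 5, 7, 11, 13}
Set of 2: {2, 6, 9}; 10 is not a member.

Answer: no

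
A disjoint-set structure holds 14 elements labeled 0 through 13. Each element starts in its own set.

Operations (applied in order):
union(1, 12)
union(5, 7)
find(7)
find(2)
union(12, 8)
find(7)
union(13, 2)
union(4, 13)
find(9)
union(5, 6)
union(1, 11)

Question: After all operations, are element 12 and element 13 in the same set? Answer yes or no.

Answer: no

Derivation:
Step 1: union(1, 12) -> merged; set of 1 now {1, 12}
Step 2: union(5, 7) -> merged; set of 5 now {5, 7}
Step 3: find(7) -> no change; set of 7 is {5, 7}
Step 4: find(2) -> no change; set of 2 is {2}
Step 5: union(12, 8) -> merged; set of 12 now {1, 8, 12}
Step 6: find(7) -> no change; set of 7 is {5, 7}
Step 7: union(13, 2) -> merged; set of 13 now {2, 13}
Step 8: union(4, 13) -> merged; set of 4 now {2, 4, 13}
Step 9: find(9) -> no change; set of 9 is {9}
Step 10: union(5, 6) -> merged; set of 5 now {5, 6, 7}
Step 11: union(1, 11) -> merged; set of 1 now {1, 8, 11, 12}
Set of 12: {1, 8, 11, 12}; 13 is not a member.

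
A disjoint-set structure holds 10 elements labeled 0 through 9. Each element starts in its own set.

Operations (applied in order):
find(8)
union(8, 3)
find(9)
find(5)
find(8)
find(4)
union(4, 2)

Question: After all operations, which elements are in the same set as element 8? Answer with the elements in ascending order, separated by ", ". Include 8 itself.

Step 1: find(8) -> no change; set of 8 is {8}
Step 2: union(8, 3) -> merged; set of 8 now {3, 8}
Step 3: find(9) -> no change; set of 9 is {9}
Step 4: find(5) -> no change; set of 5 is {5}
Step 5: find(8) -> no change; set of 8 is {3, 8}
Step 6: find(4) -> no change; set of 4 is {4}
Step 7: union(4, 2) -> merged; set of 4 now {2, 4}
Component of 8: {3, 8}

Answer: 3, 8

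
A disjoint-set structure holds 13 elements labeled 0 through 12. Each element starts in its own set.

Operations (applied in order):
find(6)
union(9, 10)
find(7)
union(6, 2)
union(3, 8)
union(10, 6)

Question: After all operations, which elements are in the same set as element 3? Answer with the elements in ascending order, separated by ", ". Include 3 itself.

Answer: 3, 8

Derivation:
Step 1: find(6) -> no change; set of 6 is {6}
Step 2: union(9, 10) -> merged; set of 9 now {9, 10}
Step 3: find(7) -> no change; set of 7 is {7}
Step 4: union(6, 2) -> merged; set of 6 now {2, 6}
Step 5: union(3, 8) -> merged; set of 3 now {3, 8}
Step 6: union(10, 6) -> merged; set of 10 now {2, 6, 9, 10}
Component of 3: {3, 8}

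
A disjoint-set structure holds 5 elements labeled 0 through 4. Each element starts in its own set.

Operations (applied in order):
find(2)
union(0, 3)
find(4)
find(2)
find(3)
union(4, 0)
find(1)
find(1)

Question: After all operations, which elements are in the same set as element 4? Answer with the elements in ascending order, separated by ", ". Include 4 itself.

Step 1: find(2) -> no change; set of 2 is {2}
Step 2: union(0, 3) -> merged; set of 0 now {0, 3}
Step 3: find(4) -> no change; set of 4 is {4}
Step 4: find(2) -> no change; set of 2 is {2}
Step 5: find(3) -> no change; set of 3 is {0, 3}
Step 6: union(4, 0) -> merged; set of 4 now {0, 3, 4}
Step 7: find(1) -> no change; set of 1 is {1}
Step 8: find(1) -> no change; set of 1 is {1}
Component of 4: {0, 3, 4}

Answer: 0, 3, 4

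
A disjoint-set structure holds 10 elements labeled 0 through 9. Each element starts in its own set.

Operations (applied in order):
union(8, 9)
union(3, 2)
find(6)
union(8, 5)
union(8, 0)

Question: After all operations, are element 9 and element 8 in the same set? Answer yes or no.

Answer: yes

Derivation:
Step 1: union(8, 9) -> merged; set of 8 now {8, 9}
Step 2: union(3, 2) -> merged; set of 3 now {2, 3}
Step 3: find(6) -> no change; set of 6 is {6}
Step 4: union(8, 5) -> merged; set of 8 now {5, 8, 9}
Step 5: union(8, 0) -> merged; set of 8 now {0, 5, 8, 9}
Set of 9: {0, 5, 8, 9}; 8 is a member.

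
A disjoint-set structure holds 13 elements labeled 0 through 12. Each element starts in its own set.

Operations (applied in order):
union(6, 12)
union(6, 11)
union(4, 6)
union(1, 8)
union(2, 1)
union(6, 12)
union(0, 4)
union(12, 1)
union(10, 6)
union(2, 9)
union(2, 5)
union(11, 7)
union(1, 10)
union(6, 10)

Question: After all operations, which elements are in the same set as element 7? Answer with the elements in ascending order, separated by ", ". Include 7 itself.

Step 1: union(6, 12) -> merged; set of 6 now {6, 12}
Step 2: union(6, 11) -> merged; set of 6 now {6, 11, 12}
Step 3: union(4, 6) -> merged; set of 4 now {4, 6, 11, 12}
Step 4: union(1, 8) -> merged; set of 1 now {1, 8}
Step 5: union(2, 1) -> merged; set of 2 now {1, 2, 8}
Step 6: union(6, 12) -> already same set; set of 6 now {4, 6, 11, 12}
Step 7: union(0, 4) -> merged; set of 0 now {0, 4, 6, 11, 12}
Step 8: union(12, 1) -> merged; set of 12 now {0, 1, 2, 4, 6, 8, 11, 12}
Step 9: union(10, 6) -> merged; set of 10 now {0, 1, 2, 4, 6, 8, 10, 11, 12}
Step 10: union(2, 9) -> merged; set of 2 now {0, 1, 2, 4, 6, 8, 9, 10, 11, 12}
Step 11: union(2, 5) -> merged; set of 2 now {0, 1, 2, 4, 5, 6, 8, 9, 10, 11, 12}
Step 12: union(11, 7) -> merged; set of 11 now {0, 1, 2, 4, 5, 6, 7, 8, 9, 10, 11, 12}
Step 13: union(1, 10) -> already same set; set of 1 now {0, 1, 2, 4, 5, 6, 7, 8, 9, 10, 11, 12}
Step 14: union(6, 10) -> already same set; set of 6 now {0, 1, 2, 4, 5, 6, 7, 8, 9, 10, 11, 12}
Component of 7: {0, 1, 2, 4, 5, 6, 7, 8, 9, 10, 11, 12}

Answer: 0, 1, 2, 4, 5, 6, 7, 8, 9, 10, 11, 12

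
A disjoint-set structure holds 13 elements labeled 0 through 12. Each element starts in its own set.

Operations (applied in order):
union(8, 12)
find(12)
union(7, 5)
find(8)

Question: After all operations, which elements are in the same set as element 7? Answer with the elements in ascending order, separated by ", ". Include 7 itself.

Step 1: union(8, 12) -> merged; set of 8 now {8, 12}
Step 2: find(12) -> no change; set of 12 is {8, 12}
Step 3: union(7, 5) -> merged; set of 7 now {5, 7}
Step 4: find(8) -> no change; set of 8 is {8, 12}
Component of 7: {5, 7}

Answer: 5, 7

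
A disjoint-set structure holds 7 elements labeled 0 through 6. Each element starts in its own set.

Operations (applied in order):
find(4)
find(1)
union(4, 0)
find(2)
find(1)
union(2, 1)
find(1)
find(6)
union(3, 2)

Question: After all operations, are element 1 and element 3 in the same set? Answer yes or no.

Answer: yes

Derivation:
Step 1: find(4) -> no change; set of 4 is {4}
Step 2: find(1) -> no change; set of 1 is {1}
Step 3: union(4, 0) -> merged; set of 4 now {0, 4}
Step 4: find(2) -> no change; set of 2 is {2}
Step 5: find(1) -> no change; set of 1 is {1}
Step 6: union(2, 1) -> merged; set of 2 now {1, 2}
Step 7: find(1) -> no change; set of 1 is {1, 2}
Step 8: find(6) -> no change; set of 6 is {6}
Step 9: union(3, 2) -> merged; set of 3 now {1, 2, 3}
Set of 1: {1, 2, 3}; 3 is a member.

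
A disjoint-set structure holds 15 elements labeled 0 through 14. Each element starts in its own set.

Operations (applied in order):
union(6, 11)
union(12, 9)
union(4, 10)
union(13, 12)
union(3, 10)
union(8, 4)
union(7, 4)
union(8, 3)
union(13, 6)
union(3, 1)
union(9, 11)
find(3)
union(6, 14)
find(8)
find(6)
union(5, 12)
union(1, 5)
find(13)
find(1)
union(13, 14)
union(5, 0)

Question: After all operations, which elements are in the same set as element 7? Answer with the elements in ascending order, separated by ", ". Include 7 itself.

Step 1: union(6, 11) -> merged; set of 6 now {6, 11}
Step 2: union(12, 9) -> merged; set of 12 now {9, 12}
Step 3: union(4, 10) -> merged; set of 4 now {4, 10}
Step 4: union(13, 12) -> merged; set of 13 now {9, 12, 13}
Step 5: union(3, 10) -> merged; set of 3 now {3, 4, 10}
Step 6: union(8, 4) -> merged; set of 8 now {3, 4, 8, 10}
Step 7: union(7, 4) -> merged; set of 7 now {3, 4, 7, 8, 10}
Step 8: union(8, 3) -> already same set; set of 8 now {3, 4, 7, 8, 10}
Step 9: union(13, 6) -> merged; set of 13 now {6, 9, 11, 12, 13}
Step 10: union(3, 1) -> merged; set of 3 now {1, 3, 4, 7, 8, 10}
Step 11: union(9, 11) -> already same set; set of 9 now {6, 9, 11, 12, 13}
Step 12: find(3) -> no change; set of 3 is {1, 3, 4, 7, 8, 10}
Step 13: union(6, 14) -> merged; set of 6 now {6, 9, 11, 12, 13, 14}
Step 14: find(8) -> no change; set of 8 is {1, 3, 4, 7, 8, 10}
Step 15: find(6) -> no change; set of 6 is {6, 9, 11, 12, 13, 14}
Step 16: union(5, 12) -> merged; set of 5 now {5, 6, 9, 11, 12, 13, 14}
Step 17: union(1, 5) -> merged; set of 1 now {1, 3, 4, 5, 6, 7, 8, 9, 10, 11, 12, 13, 14}
Step 18: find(13) -> no change; set of 13 is {1, 3, 4, 5, 6, 7, 8, 9, 10, 11, 12, 13, 14}
Step 19: find(1) -> no change; set of 1 is {1, 3, 4, 5, 6, 7, 8, 9, 10, 11, 12, 13, 14}
Step 20: union(13, 14) -> already same set; set of 13 now {1, 3, 4, 5, 6, 7, 8, 9, 10, 11, 12, 13, 14}
Step 21: union(5, 0) -> merged; set of 5 now {0, 1, 3, 4, 5, 6, 7, 8, 9, 10, 11, 12, 13, 14}
Component of 7: {0, 1, 3, 4, 5, 6, 7, 8, 9, 10, 11, 12, 13, 14}

Answer: 0, 1, 3, 4, 5, 6, 7, 8, 9, 10, 11, 12, 13, 14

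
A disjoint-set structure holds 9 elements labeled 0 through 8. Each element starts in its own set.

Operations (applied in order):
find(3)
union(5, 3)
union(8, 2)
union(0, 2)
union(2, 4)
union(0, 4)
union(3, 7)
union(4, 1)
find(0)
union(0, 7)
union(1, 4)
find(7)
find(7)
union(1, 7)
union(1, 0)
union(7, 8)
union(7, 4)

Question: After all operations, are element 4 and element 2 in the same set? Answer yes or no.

Step 1: find(3) -> no change; set of 3 is {3}
Step 2: union(5, 3) -> merged; set of 5 now {3, 5}
Step 3: union(8, 2) -> merged; set of 8 now {2, 8}
Step 4: union(0, 2) -> merged; set of 0 now {0, 2, 8}
Step 5: union(2, 4) -> merged; set of 2 now {0, 2, 4, 8}
Step 6: union(0, 4) -> already same set; set of 0 now {0, 2, 4, 8}
Step 7: union(3, 7) -> merged; set of 3 now {3, 5, 7}
Step 8: union(4, 1) -> merged; set of 4 now {0, 1, 2, 4, 8}
Step 9: find(0) -> no change; set of 0 is {0, 1, 2, 4, 8}
Step 10: union(0, 7) -> merged; set of 0 now {0, 1, 2, 3, 4, 5, 7, 8}
Step 11: union(1, 4) -> already same set; set of 1 now {0, 1, 2, 3, 4, 5, 7, 8}
Step 12: find(7) -> no change; set of 7 is {0, 1, 2, 3, 4, 5, 7, 8}
Step 13: find(7) -> no change; set of 7 is {0, 1, 2, 3, 4, 5, 7, 8}
Step 14: union(1, 7) -> already same set; set of 1 now {0, 1, 2, 3, 4, 5, 7, 8}
Step 15: union(1, 0) -> already same set; set of 1 now {0, 1, 2, 3, 4, 5, 7, 8}
Step 16: union(7, 8) -> already same set; set of 7 now {0, 1, 2, 3, 4, 5, 7, 8}
Step 17: union(7, 4) -> already same set; set of 7 now {0, 1, 2, 3, 4, 5, 7, 8}
Set of 4: {0, 1, 2, 3, 4, 5, 7, 8}; 2 is a member.

Answer: yes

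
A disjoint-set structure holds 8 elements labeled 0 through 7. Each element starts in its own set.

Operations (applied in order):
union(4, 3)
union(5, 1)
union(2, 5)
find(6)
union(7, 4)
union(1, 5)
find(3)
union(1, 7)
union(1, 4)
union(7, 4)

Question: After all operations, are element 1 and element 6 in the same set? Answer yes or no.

Answer: no

Derivation:
Step 1: union(4, 3) -> merged; set of 4 now {3, 4}
Step 2: union(5, 1) -> merged; set of 5 now {1, 5}
Step 3: union(2, 5) -> merged; set of 2 now {1, 2, 5}
Step 4: find(6) -> no change; set of 6 is {6}
Step 5: union(7, 4) -> merged; set of 7 now {3, 4, 7}
Step 6: union(1, 5) -> already same set; set of 1 now {1, 2, 5}
Step 7: find(3) -> no change; set of 3 is {3, 4, 7}
Step 8: union(1, 7) -> merged; set of 1 now {1, 2, 3, 4, 5, 7}
Step 9: union(1, 4) -> already same set; set of 1 now {1, 2, 3, 4, 5, 7}
Step 10: union(7, 4) -> already same set; set of 7 now {1, 2, 3, 4, 5, 7}
Set of 1: {1, 2, 3, 4, 5, 7}; 6 is not a member.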